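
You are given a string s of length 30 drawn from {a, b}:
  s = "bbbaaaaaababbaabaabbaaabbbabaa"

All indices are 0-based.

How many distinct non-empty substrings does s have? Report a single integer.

377

sorted suffixes:
  #0 SA[0]=29  'a'
  #1 SA[1]=28  'aa'
  #2 SA[2]=3  'aaaaaababbaabaabbaaabbbabaa'
  #3 SA[3]=4  'aaaaababbaabaabbaaabbbabaa'
  #4 SA[4]=5  'aaaababbaabaabbaaabbbabaa'
  #5 SA[5]=6  'aaababbaabaabbaaabbbabaa'
  #6 SA[6]=20  'aaabbbabaa'
  #7 SA[7]=13  'aabaabbaaabbbabaa'
  #8 SA[8]=7  'aababbaabaabbaaabbbabaa'
  #9 SA[9]=16  'aabbaaabbbabaa'
  #10 SA[10]=21  'aabbbabaa'
  #11 SA[11]=26  'abaa'
  #12 SA[12]=14  'abaabbaaabbbabaa'
  #13 SA[13]=8  'ababbaabaabbaaabbbabaa'
  #14 SA[14]=17  'abbaaabbbabaa'
  #15 SA[15]=10  'abbaabaabbaaabbbabaa'
  #16 SA[16]=22  'abbbabaa'
  #17 SA[17]=27  'baa'
  #18 SA[18]=2  'baaaaaababbaabaabbaaabbbabaa'
  #19 SA[19]=19  'baaabbbabaa'
  #20 SA[20]=12  'baabaabbaaabbbabaa'
  #21 SA[21]=15  'baabbaaabbbabaa'
  #22 SA[22]=25  'babaa'
  #23 SA[23]=9  'babbaabaabbaaabbbabaa'
  #24 SA[24]=1  'bbaaaaaababbaabaabbaaabbbabaa'
  #25 SA[25]=18  'bbaaabbbabaa'
  #26 SA[26]=11  'bbaabaabbaaabbbabaa'
  #27 SA[27]=24  'bbabaa'
  #28 SA[28]=0  'bbbaaaaaababbaabaabbaaabbbabaa'
  #29 SA[29]=23  'bbbabaa'

SA = [29, 28, 3, 4, 5, 6, 20, 13, 7, 16, 21, 26, 14, 8, 17, 10, 22, 27, 2, 19, 12, 15, 25, 9, 1, 18, 11, 24, 0, 23]
i: (SA[i-1],SA[i]) lcp shared
  1: (29,28) 1 'a'
  2: (28,3) 2 'aa'
  3: (3,4) 5 'aaaaa'
  4: (4,5) 4 'aaaa'
  5: (5,6) 3 'aaa'
  6: (6,20) 4 'aaab'
  7: (20,13) 2 'aa'
  8: (13,7) 4 'aaba'
  9: (7,16) 3 'aab'
  10: (16,21) 4 'aabb'
  11: (21,26) 1 'a'
  12: (26,14) 4 'abaa'
  13: (14,8) 3 'aba'
  14: (8,17) 2 'ab'
  15: (17,10) 5 'abbaa'
  16: (10,22) 3 'abb'
  17: (22,27) 0 ''
  18: (27,2) 3 'baa'
  19: (2,19) 4 'baaa'
  20: (19,12) 3 'baa'
  21: (12,15) 4 'baab'
  22: (15,25) 2 'ba'
  23: (25,9) 3 'bab'
  24: (9,1) 1 'b'
  25: (1,18) 5 'bbaaa'
  26: (18,11) 4 'bbaa'
  27: (11,24) 3 'bba'
  28: (24,0) 2 'bb'
  29: (0,23) 4 'bbba'

n(n+1)/2 = 30·31/2 = 465
Σ LCP = 0 + 1 + 2 + 5 + 4 + 3 + 4 + 2 + 4 + 3 + 4 + 1 + 4 + 3 + 2 + 5 + 3 + 0 + 3 + 4 + 3 + 4 + 2 + 3 + 1 + 5 + 4 + 3 + 2 + 4 = 88
distinct = 465 − 88 = 377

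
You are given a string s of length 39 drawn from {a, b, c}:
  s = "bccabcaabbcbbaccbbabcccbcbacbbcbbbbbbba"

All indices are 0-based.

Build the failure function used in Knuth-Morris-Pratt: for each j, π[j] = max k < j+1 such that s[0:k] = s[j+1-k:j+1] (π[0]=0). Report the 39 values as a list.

[0, 0, 0, 0, 1, 2, 0, 0, 1, 1, 2, 1, 1, 0, 0, 0, 1, 1, 0, 1, 2, 3, 0, 1, 2, 1, 0, 0, 1, 1, 2, 1, 1, 1, 1, 1, 1, 1, 0]

π[0] = 0
j=1 s[j]='c': π[1]=0 (border '')
j=2 s[j]='c': π[2]=0 (border '')
j=3 s[j]='a': π[3]=0 (border '')
j=4 s[j]='b': π[4]=1 (border 'b')
j=5 s[j]='c': π[5]=2 (border 'bc')
j=6 s[j]='a': k: 2→0; π[6]=0 (border '')
j=7 s[j]='a': π[7]=0 (border '')
j=8 s[j]='b': π[8]=1 (border 'b')
j=9 s[j]='b': k: 1→0; π[9]=1 (border 'b')
j=10 s[j]='c': π[10]=2 (border 'bc')
j=11 s[j]='b': k: 2→0; π[11]=1 (border 'b')
j=12 s[j]='b': k: 1→0; π[12]=1 (border 'b')
j=13 s[j]='a': k: 1→0; π[13]=0 (border '')
j=14 s[j]='c': π[14]=0 (border '')
j=15 s[j]='c': π[15]=0 (border '')
j=16 s[j]='b': π[16]=1 (border 'b')
j=17 s[j]='b': k: 1→0; π[17]=1 (border 'b')
j=18 s[j]='a': k: 1→0; π[18]=0 (border '')
j=19 s[j]='b': π[19]=1 (border 'b')
j=20 s[j]='c': π[20]=2 (border 'bc')
j=21 s[j]='c': π[21]=3 (border 'bcc')
j=22 s[j]='c': k: 3→0; π[22]=0 (border '')
j=23 s[j]='b': π[23]=1 (border 'b')
j=24 s[j]='c': π[24]=2 (border 'bc')
j=25 s[j]='b': k: 2→0; π[25]=1 (border 'b')
j=26 s[j]='a': k: 1→0; π[26]=0 (border '')
j=27 s[j]='c': π[27]=0 (border '')
j=28 s[j]='b': π[28]=1 (border 'b')
j=29 s[j]='b': k: 1→0; π[29]=1 (border 'b')
j=30 s[j]='c': π[30]=2 (border 'bc')
j=31 s[j]='b': k: 2→0; π[31]=1 (border 'b')
j=32 s[j]='b': k: 1→0; π[32]=1 (border 'b')
j=33 s[j]='b': k: 1→0; π[33]=1 (border 'b')
j=34 s[j]='b': k: 1→0; π[34]=1 (border 'b')
j=35 s[j]='b': k: 1→0; π[35]=1 (border 'b')
j=36 s[j]='b': k: 1→0; π[36]=1 (border 'b')
j=37 s[j]='b': k: 1→0; π[37]=1 (border 'b')
j=38 s[j]='a': k: 1→0; π[38]=0 (border '')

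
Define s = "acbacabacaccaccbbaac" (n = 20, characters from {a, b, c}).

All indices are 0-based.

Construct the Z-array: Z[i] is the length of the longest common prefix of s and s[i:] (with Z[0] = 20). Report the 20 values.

Z[0]=20
i=1: i≥r, start 0; Z[1]=0
i=2: i≥r, start 0; Z[2]=0
i=3: i≥r, start 0; Z[3]=2 grow→box=[3,5)
i=4: min(r-i=1, Z[1]=0)=0; Z[4]=0
i=5: i≥r, start 0; Z[5]=1 grow→box=[5,6)
i=6: i≥r, start 0; Z[6]=0
i=7: i≥r, start 0; Z[7]=2 grow→box=[7,9)
i=8: min(r-i=1, Z[1]=0)=0; Z[8]=0
i=9: i≥r, start 0; Z[9]=2 grow→box=[9,11)
i=10: min(r-i=1, Z[1]=0)=0; Z[10]=0
i=11: i≥r, start 0; Z[11]=0
i=12: i≥r, start 0; Z[12]=2 grow→box=[12,14)
i=13: min(r-i=1, Z[1]=0)=0; Z[13]=0
i=14: i≥r, start 0; Z[14]=0
i=15: i≥r, start 0; Z[15]=0
i=16: i≥r, start 0; Z[16]=0
i=17: i≥r, start 0; Z[17]=1 grow→box=[17,18)
i=18: i≥r, start 0; Z[18]=2 grow→box=[18,20)
i=19: min(r-i=1, Z[1]=0)=0; Z[19]=0

[20, 0, 0, 2, 0, 1, 0, 2, 0, 2, 0, 0, 2, 0, 0, 0, 0, 1, 2, 0]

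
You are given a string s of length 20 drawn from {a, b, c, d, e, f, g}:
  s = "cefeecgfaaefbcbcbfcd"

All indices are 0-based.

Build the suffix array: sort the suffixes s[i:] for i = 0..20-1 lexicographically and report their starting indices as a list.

[8, 9, 12, 14, 16, 13, 15, 18, 0, 5, 19, 4, 3, 10, 1, 7, 11, 17, 2, 6]

sorted suffixes:
  #0 SA[0]=8  'aaefbcbcbfcd'
  #1 SA[1]=9  'aefbcbcbfcd'
  #2 SA[2]=12  'bcbcbfcd'
  #3 SA[3]=14  'bcbfcd'
  #4 SA[4]=16  'bfcd'
  #5 SA[5]=13  'cbcbfcd'
  #6 SA[6]=15  'cbfcd'
  #7 SA[7]=18  'cd'
  #8 SA[8]=0  'cefeecgfaaefbcbcbfcd'
  #9 SA[9]=5  'cgfaaefbcbcbfcd'
  #10 SA[10]=19  'd'
  #11 SA[11]=4  'ecgfaaefbcbcbfcd'
  #12 SA[12]=3  'eecgfaaefbcbcbfcd'
  #13 SA[13]=10  'efbcbcbfcd'
  #14 SA[14]=1  'efeecgfaaefbcbcbfcd'
  #15 SA[15]=7  'faaefbcbcbfcd'
  #16 SA[16]=11  'fbcbcbfcd'
  #17 SA[17]=17  'fcd'
  #18 SA[18]=2  'feecgfaaefbcbcbfcd'
  #19 SA[19]=6  'gfaaefbcbcbfcd'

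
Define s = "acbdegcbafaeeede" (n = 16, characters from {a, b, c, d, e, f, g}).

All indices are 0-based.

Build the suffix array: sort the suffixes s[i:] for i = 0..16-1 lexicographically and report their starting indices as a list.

sorted suffixes:
  #0 SA[0]=0  'acbdegcbafaeeede'
  #1 SA[1]=10  'aeeede'
  #2 SA[2]=8  'afaeeede'
  #3 SA[3]=7  'bafaeeede'
  #4 SA[4]=2  'bdegcbafaeeede'
  #5 SA[5]=6  'cbafaeeede'
  #6 SA[6]=1  'cbdegcbafaeeede'
  #7 SA[7]=14  'de'
  #8 SA[8]=3  'degcbafaeeede'
  #9 SA[9]=15  'e'
  #10 SA[10]=13  'ede'
  #11 SA[11]=12  'eede'
  #12 SA[12]=11  'eeede'
  #13 SA[13]=4  'egcbafaeeede'
  #14 SA[14]=9  'faeeede'
  #15 SA[15]=5  'gcbafaeeede'

[0, 10, 8, 7, 2, 6, 1, 14, 3, 15, 13, 12, 11, 4, 9, 5]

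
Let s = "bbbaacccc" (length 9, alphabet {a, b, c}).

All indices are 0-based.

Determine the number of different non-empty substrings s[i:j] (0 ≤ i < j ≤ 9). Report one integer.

35

sorted suffixes:
  #0 SA[0]=3  'aacccc'
  #1 SA[1]=4  'acccc'
  #2 SA[2]=2  'baacccc'
  #3 SA[3]=1  'bbaacccc'
  #4 SA[4]=0  'bbbaacccc'
  #5 SA[5]=8  'c'
  #6 SA[6]=7  'cc'
  #7 SA[7]=6  'ccc'
  #8 SA[8]=5  'cccc'

SA = [3, 4, 2, 1, 0, 8, 7, 6, 5]
rank  pair      lcp
   1  s[3:],s[4:]  1  'a'
   2  s[4:],s[2:]  0  ''
   3  s[2:],s[1:]  1  'b'
   4  s[1:],s[0:]  2  'bb'
   5  s[0:],s[8:]  0  ''
   6  s[8:],s[7:]  1  'c'
   7  s[7:],s[6:]  2  'cc'
   8  s[6:],s[5:]  3  'ccc'

n(n+1)/2 = 9·10/2 = 45
Σ LCP = 0 + 1 + 0 + 1 + 2 + 0 + 1 + 2 + 3 = 10
distinct = 45 − 10 = 35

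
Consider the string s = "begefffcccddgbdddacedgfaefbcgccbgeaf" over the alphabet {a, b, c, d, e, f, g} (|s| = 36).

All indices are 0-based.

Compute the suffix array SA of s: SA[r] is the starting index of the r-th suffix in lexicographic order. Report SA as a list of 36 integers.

sorted suffixes:
  #0 SA[0]=17  'acedgfaefbcgccbgeaf'
  #1 SA[1]=23  'aefbcgccbgeaf'
  #2 SA[2]=34  'af'
  #3 SA[3]=26  'bcgccbgeaf'
  #4 SA[4]=13  'bdddacedgfaefbcgccbgeaf'
  #5 SA[5]=0  'begefffcccddgbdddacedgfaefbcgccbgeaf'
  #6 SA[6]=31  'bgeaf'
  #7 SA[7]=30  'cbgeaf'
  #8 SA[8]=29  'ccbgeaf'
  #9 SA[9]=7  'cccddgbdddacedgfaefbcgccbgeaf'
  #10 SA[10]=8  'ccddgbdddacedgfaefbcgccbgeaf'
  #11 SA[11]=9  'cddgbdddacedgfaefbcgccbgeaf'
  #12 SA[12]=18  'cedgfaefbcgccbgeaf'
  #13 SA[13]=27  'cgccbgeaf'
  #14 SA[14]=16  'dacedgfaefbcgccbgeaf'
  #15 SA[15]=15  'ddacedgfaefbcgccbgeaf'
  #16 SA[16]=14  'dddacedgfaefbcgccbgeaf'
  #17 SA[17]=10  'ddgbdddacedgfaefbcgccbgeaf'
  #18 SA[18]=11  'dgbdddacedgfaefbcgccbgeaf'
  #19 SA[19]=20  'dgfaefbcgccbgeaf'
  #20 SA[20]=33  'eaf'
  #21 SA[21]=19  'edgfaefbcgccbgeaf'
  #22 SA[22]=24  'efbcgccbgeaf'
  #23 SA[23]=3  'efffcccddgbdddacedgfaefbcgccbgeaf'
  #24 SA[24]=1  'egefffcccddgbdddacedgfaefbcgccbgeaf'
  #25 SA[25]=35  'f'
  #26 SA[26]=22  'faefbcgccbgeaf'
  #27 SA[27]=25  'fbcgccbgeaf'
  #28 SA[28]=6  'fcccddgbdddacedgfaefbcgccbgeaf'
  #29 SA[29]=5  'ffcccddgbdddacedgfaefbcgccbgeaf'
  #30 SA[30]=4  'fffcccddgbdddacedgfaefbcgccbgeaf'
  #31 SA[31]=12  'gbdddacedgfaefbcgccbgeaf'
  #32 SA[32]=28  'gccbgeaf'
  #33 SA[33]=32  'geaf'
  #34 SA[34]=2  'gefffcccddgbdddacedgfaefbcgccbgeaf'
  #35 SA[35]=21  'gfaefbcgccbgeaf'

[17, 23, 34, 26, 13, 0, 31, 30, 29, 7, 8, 9, 18, 27, 16, 15, 14, 10, 11, 20, 33, 19, 24, 3, 1, 35, 22, 25, 6, 5, 4, 12, 28, 32, 2, 21]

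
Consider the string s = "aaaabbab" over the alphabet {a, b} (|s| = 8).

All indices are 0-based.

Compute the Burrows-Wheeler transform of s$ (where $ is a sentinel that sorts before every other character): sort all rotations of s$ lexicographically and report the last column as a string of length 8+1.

b$aabaaba

rank  rotation   last
    0  $aaaabbab  b
    1  aaaabbab$  $
    2  aaabbab$a  a
    3  aabbab$aa  a
    4  ab$aaaabb  b
    5  abbab$aaa  a
    6  b$aaaabba  a
    7  bab$aaaab  b
    8  bbab$aaaa  a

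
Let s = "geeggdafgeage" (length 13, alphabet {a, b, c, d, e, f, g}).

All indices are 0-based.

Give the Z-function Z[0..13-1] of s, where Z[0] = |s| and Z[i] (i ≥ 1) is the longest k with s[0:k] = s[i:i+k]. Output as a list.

[13, 0, 0, 1, 1, 0, 0, 0, 2, 0, 0, 2, 0]

Z[0]=13
i=1: fresh scan; Z[1]=0
i=2: fresh scan; Z[2]=0
i=3: fresh scan; Z[3]=1 grow→box=[3,4)
i=4: fresh scan; Z[4]=1 grow→box=[4,5)
i=5: fresh scan; Z[5]=0
i=6: fresh scan; Z[6]=0
i=7: fresh scan; Z[7]=0
i=8: fresh scan; Z[8]=2 grow→box=[8,10)
i=9: min(r-i=1, Z[1]=0)=0; Z[9]=0
i=10: fresh scan; Z[10]=0
i=11: fresh scan; Z[11]=2 grow→box=[11,13)
i=12: min(r-i=1, Z[1]=0)=0; Z[12]=0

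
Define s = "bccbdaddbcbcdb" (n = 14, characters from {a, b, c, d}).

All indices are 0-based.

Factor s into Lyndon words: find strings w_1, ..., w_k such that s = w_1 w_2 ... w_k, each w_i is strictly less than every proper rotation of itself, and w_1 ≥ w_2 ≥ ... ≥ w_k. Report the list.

["bccbd", "addbcbcdb"]

emit factor 1: 'bccbd' (i=0, period=5)
emit factor 2: 'addbcbcdb' (i=5, period=9)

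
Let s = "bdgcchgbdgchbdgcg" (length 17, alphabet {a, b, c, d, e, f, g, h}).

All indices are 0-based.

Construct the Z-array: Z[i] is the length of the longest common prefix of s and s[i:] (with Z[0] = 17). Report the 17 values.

[17, 0, 0, 0, 0, 0, 0, 4, 0, 0, 0, 0, 4, 0, 0, 0, 0]

Z[0]=17
i=1: outside box; Z[1]=0
i=2: outside box; Z[2]=0
i=3: outside box; Z[3]=0
i=4: outside box; Z[4]=0
i=5: outside box; Z[5]=0
i=6: outside box; Z[6]=0
i=7: outside box; Z[7]=4 grow→box=[7,11)
i=8: min(r-i=3, Z[1]=0)=0; Z[8]=0
i=9: min(r-i=2, Z[2]=0)=0; Z[9]=0
i=10: min(r-i=1, Z[3]=0)=0; Z[10]=0
i=11: outside box; Z[11]=0
i=12: outside box; Z[12]=4 grow→box=[12,16)
i=13: min(r-i=3, Z[1]=0)=0; Z[13]=0
i=14: min(r-i=2, Z[2]=0)=0; Z[14]=0
i=15: min(r-i=1, Z[3]=0)=0; Z[15]=0
i=16: outside box; Z[16]=0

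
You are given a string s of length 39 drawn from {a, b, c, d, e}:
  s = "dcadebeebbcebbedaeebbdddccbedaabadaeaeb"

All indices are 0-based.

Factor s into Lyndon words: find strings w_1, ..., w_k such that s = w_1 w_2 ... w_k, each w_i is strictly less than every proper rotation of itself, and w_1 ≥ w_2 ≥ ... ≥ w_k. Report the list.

emit factor 1: 'd' (i=0, period=1)
emit factor 2: 'c' (i=1, period=1)
emit factor 3: 'adebeebbcebbedaeebbdddccbed' (i=2, period=27)
emit factor 4: 'aabadaeaeb' (i=29, period=10)

["d", "c", "adebeebbcebbedaeebbdddccbed", "aabadaeaeb"]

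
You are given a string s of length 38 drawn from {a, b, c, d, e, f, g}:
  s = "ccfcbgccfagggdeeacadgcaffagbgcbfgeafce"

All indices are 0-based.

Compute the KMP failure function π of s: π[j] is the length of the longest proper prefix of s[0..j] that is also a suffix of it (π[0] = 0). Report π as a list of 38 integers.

[0, 1, 0, 1, 0, 0, 1, 2, 3, 0, 0, 0, 0, 0, 0, 0, 0, 1, 0, 0, 0, 1, 0, 0, 0, 0, 0, 0, 0, 1, 0, 0, 0, 0, 0, 0, 1, 0]

π[0] = 0
j=1 s[j]='c': π[1]=1 (border 'c')
j=2 s[j]='f': k: 1→0; π[2]=0 (border '')
j=3 s[j]='c': π[3]=1 (border 'c')
j=4 s[j]='b': k: 1→0; π[4]=0 (border '')
j=5 s[j]='g': π[5]=0 (border '')
j=6 s[j]='c': π[6]=1 (border 'c')
j=7 s[j]='c': π[7]=2 (border 'cc')
j=8 s[j]='f': π[8]=3 (border 'ccf')
j=9 s[j]='a': k: 3→0; π[9]=0 (border '')
j=10 s[j]='g': π[10]=0 (border '')
j=11 s[j]='g': π[11]=0 (border '')
j=12 s[j]='g': π[12]=0 (border '')
j=13 s[j]='d': π[13]=0 (border '')
j=14 s[j]='e': π[14]=0 (border '')
j=15 s[j]='e': π[15]=0 (border '')
j=16 s[j]='a': π[16]=0 (border '')
j=17 s[j]='c': π[17]=1 (border 'c')
j=18 s[j]='a': k: 1→0; π[18]=0 (border '')
j=19 s[j]='d': π[19]=0 (border '')
j=20 s[j]='g': π[20]=0 (border '')
j=21 s[j]='c': π[21]=1 (border 'c')
j=22 s[j]='a': k: 1→0; π[22]=0 (border '')
j=23 s[j]='f': π[23]=0 (border '')
j=24 s[j]='f': π[24]=0 (border '')
j=25 s[j]='a': π[25]=0 (border '')
j=26 s[j]='g': π[26]=0 (border '')
j=27 s[j]='b': π[27]=0 (border '')
j=28 s[j]='g': π[28]=0 (border '')
j=29 s[j]='c': π[29]=1 (border 'c')
j=30 s[j]='b': k: 1→0; π[30]=0 (border '')
j=31 s[j]='f': π[31]=0 (border '')
j=32 s[j]='g': π[32]=0 (border '')
j=33 s[j]='e': π[33]=0 (border '')
j=34 s[j]='a': π[34]=0 (border '')
j=35 s[j]='f': π[35]=0 (border '')
j=36 s[j]='c': π[36]=1 (border 'c')
j=37 s[j]='e': k: 1→0; π[37]=0 (border '')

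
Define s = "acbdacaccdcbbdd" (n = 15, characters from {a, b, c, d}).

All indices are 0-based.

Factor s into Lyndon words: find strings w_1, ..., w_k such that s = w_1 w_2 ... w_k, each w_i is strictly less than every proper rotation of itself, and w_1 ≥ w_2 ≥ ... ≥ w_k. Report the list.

emit factor 1: 'acbd' (i=0, period=4)
emit factor 2: 'acaccdcbbdd' (i=4, period=11)

["acbd", "acaccdcbbdd"]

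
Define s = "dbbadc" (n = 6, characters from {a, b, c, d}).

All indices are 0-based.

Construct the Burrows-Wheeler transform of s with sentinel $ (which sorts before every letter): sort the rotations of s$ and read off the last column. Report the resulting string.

rank  rotation last
    0  $dbbadc  c
    1  adc$dbb  b
    2  badc$db  b
    3  bbadc$d  d
    4  c$dbbad  d
    5  dbbadc$  $
    6  dc$dbba  a

cbbdd$a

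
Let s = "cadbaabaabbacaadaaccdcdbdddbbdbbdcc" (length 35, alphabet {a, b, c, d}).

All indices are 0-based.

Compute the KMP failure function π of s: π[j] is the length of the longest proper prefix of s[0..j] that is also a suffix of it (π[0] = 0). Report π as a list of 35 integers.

[0, 0, 0, 0, 0, 0, 0, 0, 0, 0, 0, 0, 1, 2, 0, 0, 0, 0, 1, 1, 0, 1, 0, 0, 0, 0, 0, 0, 0, 0, 0, 0, 0, 1, 1]

π[0] = 0
j=1 s[j]='a': π[1]=0 (border '')
j=2 s[j]='d': π[2]=0 (border '')
j=3 s[j]='b': π[3]=0 (border '')
j=4 s[j]='a': π[4]=0 (border '')
j=5 s[j]='a': π[5]=0 (border '')
j=6 s[j]='b': π[6]=0 (border '')
j=7 s[j]='a': π[7]=0 (border '')
j=8 s[j]='a': π[8]=0 (border '')
j=9 s[j]='b': π[9]=0 (border '')
j=10 s[j]='b': π[10]=0 (border '')
j=11 s[j]='a': π[11]=0 (border '')
j=12 s[j]='c': π[12]=1 (border 'c')
j=13 s[j]='a': π[13]=2 (border 'ca')
j=14 s[j]='a': k: 2→0; π[14]=0 (border '')
j=15 s[j]='d': π[15]=0 (border '')
j=16 s[j]='a': π[16]=0 (border '')
j=17 s[j]='a': π[17]=0 (border '')
j=18 s[j]='c': π[18]=1 (border 'c')
j=19 s[j]='c': k: 1→0; π[19]=1 (border 'c')
j=20 s[j]='d': k: 1→0; π[20]=0 (border '')
j=21 s[j]='c': π[21]=1 (border 'c')
j=22 s[j]='d': k: 1→0; π[22]=0 (border '')
j=23 s[j]='b': π[23]=0 (border '')
j=24 s[j]='d': π[24]=0 (border '')
j=25 s[j]='d': π[25]=0 (border '')
j=26 s[j]='d': π[26]=0 (border '')
j=27 s[j]='b': π[27]=0 (border '')
j=28 s[j]='b': π[28]=0 (border '')
j=29 s[j]='d': π[29]=0 (border '')
j=30 s[j]='b': π[30]=0 (border '')
j=31 s[j]='b': π[31]=0 (border '')
j=32 s[j]='d': π[32]=0 (border '')
j=33 s[j]='c': π[33]=1 (border 'c')
j=34 s[j]='c': k: 1→0; π[34]=1 (border 'c')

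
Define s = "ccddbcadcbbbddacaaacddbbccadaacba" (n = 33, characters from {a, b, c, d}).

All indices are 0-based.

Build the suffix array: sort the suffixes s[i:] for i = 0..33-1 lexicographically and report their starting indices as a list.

rank→(start, suffix):
  0 → (32, 'a')
  1 → (16, 'aaacddbbccadaacba')
  2 → (28, 'aacba')
  3 → (17, 'aacddbbccadaacba')
  4 → (14, 'acaaacddbbccadaacba')
  5 → (29, 'acba')
  6 → (18, 'acddbbccadaacba')
  7 → (26, 'adaacba')
  8 → (6, 'adcbbbddacaaacddbbccadaacba')
  9 → (31, 'ba')
  10 → (9, 'bbbddacaaacddbbccadaacba')
  11 → (22, 'bbccadaacba')
  12 → (10, 'bbddacaaacddbbccadaacba')
  13 → (4, 'bcadcbbbddacaaacddbbccadaacba')
  14 → (23, 'bccadaacba')
  15 → (11, 'bddacaaacddbbccadaacba')
  16 → (15, 'caaacddbbccadaacba')
  17 → (25, 'cadaacba')
  18 → (5, 'cadcbbbddacaaacddbbccadaacba')
  19 → (30, 'cba')
  20 → (8, 'cbbbddacaaacddbbccadaacba')
  21 → (24, 'ccadaacba')
  22 → (0, 'ccddbcadcbbbddacaaacddbbccadaacba')
  23 → (19, 'cddbbccadaacba')
  24 → (1, 'cddbcadcbbbddacaaacddbbccadaacba')
  25 → (27, 'daacba')
  26 → (13, 'dacaaacddbbccadaacba')
  27 → (21, 'dbbccadaacba')
  28 → (3, 'dbcadcbbbddacaaacddbbccadaacba')
  29 → (7, 'dcbbbddacaaacddbbccadaacba')
  30 → (12, 'ddacaaacddbbccadaacba')
  31 → (20, 'ddbbccadaacba')
  32 → (2, 'ddbcadcbbbddacaaacddbbccadaacba')

[32, 16, 28, 17, 14, 29, 18, 26, 6, 31, 9, 22, 10, 4, 23, 11, 15, 25, 5, 30, 8, 24, 0, 19, 1, 27, 13, 21, 3, 7, 12, 20, 2]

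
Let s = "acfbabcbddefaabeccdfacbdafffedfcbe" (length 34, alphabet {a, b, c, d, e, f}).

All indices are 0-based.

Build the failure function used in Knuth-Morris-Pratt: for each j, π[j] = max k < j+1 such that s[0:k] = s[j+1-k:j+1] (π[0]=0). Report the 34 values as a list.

[0, 0, 0, 0, 1, 0, 0, 0, 0, 0, 0, 0, 1, 1, 0, 0, 0, 0, 0, 0, 1, 2, 0, 0, 1, 0, 0, 0, 0, 0, 0, 0, 0, 0]

π[0] = 0
j=1 s[j]='c': π[1]=0 (border '')
j=2 s[j]='f': π[2]=0 (border '')
j=3 s[j]='b': π[3]=0 (border '')
j=4 s[j]='a': π[4]=1 (border 'a')
j=5 s[j]='b': k: 1→0; π[5]=0 (border '')
j=6 s[j]='c': π[6]=0 (border '')
j=7 s[j]='b': π[7]=0 (border '')
j=8 s[j]='d': π[8]=0 (border '')
j=9 s[j]='d': π[9]=0 (border '')
j=10 s[j]='e': π[10]=0 (border '')
j=11 s[j]='f': π[11]=0 (border '')
j=12 s[j]='a': π[12]=1 (border 'a')
j=13 s[j]='a': k: 1→0; π[13]=1 (border 'a')
j=14 s[j]='b': k: 1→0; π[14]=0 (border '')
j=15 s[j]='e': π[15]=0 (border '')
j=16 s[j]='c': π[16]=0 (border '')
j=17 s[j]='c': π[17]=0 (border '')
j=18 s[j]='d': π[18]=0 (border '')
j=19 s[j]='f': π[19]=0 (border '')
j=20 s[j]='a': π[20]=1 (border 'a')
j=21 s[j]='c': π[21]=2 (border 'ac')
j=22 s[j]='b': k: 2→0; π[22]=0 (border '')
j=23 s[j]='d': π[23]=0 (border '')
j=24 s[j]='a': π[24]=1 (border 'a')
j=25 s[j]='f': k: 1→0; π[25]=0 (border '')
j=26 s[j]='f': π[26]=0 (border '')
j=27 s[j]='f': π[27]=0 (border '')
j=28 s[j]='e': π[28]=0 (border '')
j=29 s[j]='d': π[29]=0 (border '')
j=30 s[j]='f': π[30]=0 (border '')
j=31 s[j]='c': π[31]=0 (border '')
j=32 s[j]='b': π[32]=0 (border '')
j=33 s[j]='e': π[33]=0 (border '')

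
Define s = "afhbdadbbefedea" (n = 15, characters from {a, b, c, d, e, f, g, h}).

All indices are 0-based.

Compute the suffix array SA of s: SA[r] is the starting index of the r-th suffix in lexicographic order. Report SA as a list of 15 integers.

rank→(start, suffix):
  0 → (14, 'a')
  1 → (5, 'adbbefedea')
  2 → (0, 'afhbdadbbefedea')
  3 → (7, 'bbefedea')
  4 → (3, 'bdadbbefedea')
  5 → (8, 'befedea')
  6 → (4, 'dadbbefedea')
  7 → (6, 'dbbefedea')
  8 → (12, 'dea')
  9 → (13, 'ea')
  10 → (11, 'edea')
  11 → (9, 'efedea')
  12 → (10, 'fedea')
  13 → (1, 'fhbdadbbefedea')
  14 → (2, 'hbdadbbefedea')

[14, 5, 0, 7, 3, 8, 4, 6, 12, 13, 11, 9, 10, 1, 2]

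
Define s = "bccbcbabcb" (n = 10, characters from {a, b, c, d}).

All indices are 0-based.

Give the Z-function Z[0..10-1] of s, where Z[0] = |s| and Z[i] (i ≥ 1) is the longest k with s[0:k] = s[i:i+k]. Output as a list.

[10, 0, 0, 2, 0, 1, 0, 2, 0, 1]

Z[0]=10
i=1: i≥r, start 0; Z[1]=0
i=2: i≥r, start 0; Z[2]=0
i=3: i≥r, start 0; Z[3]=2 extend→box=[3,5)
i=4: min(r-i=1, Z[1]=0)=0; Z[4]=0
i=5: i≥r, start 0; Z[5]=1 extend→box=[5,6)
i=6: i≥r, start 0; Z[6]=0
i=7: i≥r, start 0; Z[7]=2 extend→box=[7,9)
i=8: min(r-i=1, Z[1]=0)=0; Z[8]=0
i=9: i≥r, start 0; Z[9]=1 extend→box=[9,10)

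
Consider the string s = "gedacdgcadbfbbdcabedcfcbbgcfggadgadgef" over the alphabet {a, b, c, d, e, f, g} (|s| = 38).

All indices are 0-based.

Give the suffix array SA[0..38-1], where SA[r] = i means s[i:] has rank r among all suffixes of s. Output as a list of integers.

rank→(start, suffix):
  0 → (16, 'abedcfcbbgcfggadgadgef')
  1 → (3, 'acdgcadbfbbdcabedcfcbbgcfggadgadgef')
  2 → (8, 'adbfbbdcabedcfcbbgcfggadgadgef')
  3 → (30, 'adgadgef')
  4 → (33, 'adgef')
  5 → (12, 'bbdcabedcfcbbgcfggadgadgef')
  6 → (23, 'bbgcfggadgadgef')
  7 → (13, 'bdcabedcfcbbgcfggadgadgef')
  8 → (17, 'bedcfcbbgcfggadgadgef')
  9 → (10, 'bfbbdcabedcfcbbgcfggadgadgef')
  10 → (24, 'bgcfggadgadgef')
  11 → (15, 'cabedcfcbbgcfggadgadgef')
  12 → (7, 'cadbfbbdcabedcfcbbgcfggadgadgef')
  13 → (22, 'cbbgcfggadgadgef')
  14 → (4, 'cdgcadbfbbdcabedcfcbbgcfggadgadgef')
  15 → (20, 'cfcbbgcfggadgadgef')
  16 → (26, 'cfggadgadgef')
  17 → (2, 'dacdgcadbfbbdcabedcfcbbgcfggadgadgef')
  18 → (9, 'dbfbbdcabedcfcbbgcfggadgadgef')
  19 → (14, 'dcabedcfcbbgcfggadgadgef')
  20 → (19, 'dcfcbbgcfggadgadgef')
  21 → (31, 'dgadgef')
  22 → (5, 'dgcadbfbbdcabedcfcbbgcfggadgadgef')
  23 → (34, 'dgef')
  24 → (1, 'edacdgcadbfbbdcabedcfcbbgcfggadgadgef')
  25 → (18, 'edcfcbbgcfggadgadgef')
  26 → (36, 'ef')
  27 → (37, 'f')
  28 → (11, 'fbbdcabedcfcbbgcfggadgadgef')
  29 → (21, 'fcbbgcfggadgadgef')
  30 → (27, 'fggadgadgef')
  31 → (29, 'gadgadgef')
  32 → (32, 'gadgef')
  33 → (6, 'gcadbfbbdcabedcfcbbgcfggadgadgef')
  34 → (25, 'gcfggadgadgef')
  35 → (0, 'gedacdgcadbfbbdcabedcfcbbgcfggadgadgef')
  36 → (35, 'gef')
  37 → (28, 'ggadgadgef')

[16, 3, 8, 30, 33, 12, 23, 13, 17, 10, 24, 15, 7, 22, 4, 20, 26, 2, 9, 14, 19, 31, 5, 34, 1, 18, 36, 37, 11, 21, 27, 29, 32, 6, 25, 0, 35, 28]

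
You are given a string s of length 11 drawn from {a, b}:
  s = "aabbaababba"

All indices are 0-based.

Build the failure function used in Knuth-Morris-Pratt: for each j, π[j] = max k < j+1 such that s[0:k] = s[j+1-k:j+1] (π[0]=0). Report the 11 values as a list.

π[0] = 0
j=1 s[j]='a': π[1]=1 (border 'a')
j=2 s[j]='b': k: 1→0; π[2]=0 (border '')
j=3 s[j]='b': π[3]=0 (border '')
j=4 s[j]='a': π[4]=1 (border 'a')
j=5 s[j]='a': π[5]=2 (border 'aa')
j=6 s[j]='b': π[6]=3 (border 'aab')
j=7 s[j]='a': k: 3→0; π[7]=1 (border 'a')
j=8 s[j]='b': k: 1→0; π[8]=0 (border '')
j=9 s[j]='b': π[9]=0 (border '')
j=10 s[j]='a': π[10]=1 (border 'a')

[0, 1, 0, 0, 1, 2, 3, 1, 0, 0, 1]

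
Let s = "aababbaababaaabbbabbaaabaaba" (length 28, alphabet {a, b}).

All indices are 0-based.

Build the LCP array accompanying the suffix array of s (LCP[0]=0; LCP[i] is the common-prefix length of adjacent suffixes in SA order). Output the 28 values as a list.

rank | idx | suffix
   0 |  27 | a
   1 |  20 | aaabaaba
   2 |  11 | aaabbbabbaaabaaba
   3 |  24 | aaba
   4 |  21 | aabaaba
   5 |   6 | aababaaabbbabbaaabaaba
   6 |   0 | aababbaababaaabbbabbaaabaaba
   7 |  12 | aabbbabbaaabaaba
   8 |  25 | aba
   9 |   9 | abaaabbbabbaaabaaba
  10 |  22 | abaaba
  11 |   7 | ababaaabbbabbaaabaaba
  12 |   1 | ababbaababaaabbbabbaaabaaba
  13 |  17 | abbaaabaaba
  14 |   3 | abbaababaaabbbabbaaabaaba
  15 |  13 | abbbabbaaabaaba
  16 |  26 | ba
  17 |  19 | baaabaaba
  18 |  10 | baaabbbabbaaabaaba
  19 |  23 | baaba
  20 |   5 | baababaaabbbabbaaabaaba
  21 |   8 | babaaabbbabbaaabaaba
  22 |  16 | babbaaabaaba
  23 |   2 | babbaababaaabbbabbaaabaaba
  24 |  18 | bbaaabaaba
  25 |   4 | bbaababaaabbbabbaaabaaba
  26 |  15 | bbabbaaabaaba
  27 |  14 | bbbabbaaabaaba

SA = [27, 20, 11, 24, 21, 6, 0, 12, 25, 9, 22, 7, 1, 17, 3, 13, 26, 19, 10, 23, 5, 8, 16, 2, 18, 4, 15, 14]
i: (SA[i-1],SA[i]) lcp shared
  1: (27,20) 1 'a'
  2: (20,11) 4 'aaab'
  3: (11,24) 2 'aa'
  4: (24,21) 4 'aaba'
  5: (21,6) 4 'aaba'
  6: (6,0) 5 'aabab'
  7: (0,12) 3 'aab'
  8: (12,25) 1 'a'
  9: (25,9) 3 'aba'
  10: (9,22) 4 'abaa'
  11: (22,7) 3 'aba'
  12: (7,1) 4 'abab'
  13: (1,17) 2 'ab'
  14: (17,3) 5 'abbaa'
  15: (3,13) 3 'abb'
  16: (13,26) 0 ''
  17: (26,19) 2 'ba'
  18: (19,10) 5 'baaab'
  19: (10,23) 3 'baa'
  20: (23,5) 5 'baaba'
  21: (5,8) 2 'ba'
  22: (8,16) 3 'bab'
  23: (16,2) 6 'babbaa'
  24: (2,18) 1 'b'
  25: (18,4) 4 'bbaa'
  26: (4,15) 3 'bba'
  27: (15,14) 2 'bb'

[0, 1, 4, 2, 4, 4, 5, 3, 1, 3, 4, 3, 4, 2, 5, 3, 0, 2, 5, 3, 5, 2, 3, 6, 1, 4, 3, 2]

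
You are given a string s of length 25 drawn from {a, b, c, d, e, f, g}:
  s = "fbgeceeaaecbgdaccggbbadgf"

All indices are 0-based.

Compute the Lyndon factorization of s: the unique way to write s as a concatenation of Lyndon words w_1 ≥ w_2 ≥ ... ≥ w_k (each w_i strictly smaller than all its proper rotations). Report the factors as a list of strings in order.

["f", "bgecee", "aaecbgdaccggbbadgf"]

emit factor 1: 'f' (i=0, period=1)
emit factor 2: 'bgecee' (i=1, period=6)
emit factor 3: 'aaecbgdaccggbbadgf' (i=7, period=18)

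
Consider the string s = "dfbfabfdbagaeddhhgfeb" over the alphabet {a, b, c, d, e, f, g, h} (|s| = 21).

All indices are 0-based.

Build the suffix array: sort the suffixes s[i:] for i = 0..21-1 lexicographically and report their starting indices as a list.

sorted suffixes:
  #0 SA[0]=4  'abfdbagaeddhhgfeb'
  #1 SA[1]=11  'aeddhhgfeb'
  #2 SA[2]=9  'agaeddhhgfeb'
  #3 SA[3]=20  'b'
  #4 SA[4]=8  'bagaeddhhgfeb'
  #5 SA[5]=2  'bfabfdbagaeddhhgfeb'
  #6 SA[6]=5  'bfdbagaeddhhgfeb'
  #7 SA[7]=7  'dbagaeddhhgfeb'
  #8 SA[8]=13  'ddhhgfeb'
  #9 SA[9]=0  'dfbfabfdbagaeddhhgfeb'
  #10 SA[10]=14  'dhhgfeb'
  #11 SA[11]=19  'eb'
  #12 SA[12]=12  'eddhhgfeb'
  #13 SA[13]=3  'fabfdbagaeddhhgfeb'
  #14 SA[14]=1  'fbfabfdbagaeddhhgfeb'
  #15 SA[15]=6  'fdbagaeddhhgfeb'
  #16 SA[16]=18  'feb'
  #17 SA[17]=10  'gaeddhhgfeb'
  #18 SA[18]=17  'gfeb'
  #19 SA[19]=16  'hgfeb'
  #20 SA[20]=15  'hhgfeb'

[4, 11, 9, 20, 8, 2, 5, 7, 13, 0, 14, 19, 12, 3, 1, 6, 18, 10, 17, 16, 15]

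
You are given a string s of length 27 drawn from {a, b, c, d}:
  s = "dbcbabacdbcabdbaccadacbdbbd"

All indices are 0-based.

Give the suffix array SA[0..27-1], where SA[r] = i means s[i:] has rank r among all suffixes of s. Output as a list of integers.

sorted suffixes:
  #0 SA[0]=4  'abacdbcabdbaccadacbdbbd'
  #1 SA[1]=11  'abdbaccadacbdbbd'
  #2 SA[2]=20  'acbdbbd'
  #3 SA[3]=15  'accadacbdbbd'
  #4 SA[4]=6  'acdbcabdbaccadacbdbbd'
  #5 SA[5]=18  'adacbdbbd'
  #6 SA[6]=3  'babacdbcabdbaccadacbdbbd'
  #7 SA[7]=14  'baccadacbdbbd'
  #8 SA[8]=5  'bacdbcabdbaccadacbdbbd'
  #9 SA[9]=24  'bbd'
  #10 SA[10]=9  'bcabdbaccadacbdbbd'
  #11 SA[11]=1  'bcbabacdbcabdbaccadacbdbbd'
  #12 SA[12]=25  'bd'
  #13 SA[13]=12  'bdbaccadacbdbbd'
  #14 SA[14]=22  'bdbbd'
  #15 SA[15]=10  'cabdbaccadacbdbbd'
  #16 SA[16]=17  'cadacbdbbd'
  #17 SA[17]=2  'cbabacdbcabdbaccadacbdbbd'
  #18 SA[18]=21  'cbdbbd'
  #19 SA[19]=16  'ccadacbdbbd'
  #20 SA[20]=7  'cdbcabdbaccadacbdbbd'
  #21 SA[21]=26  'd'
  #22 SA[22]=19  'dacbdbbd'
  #23 SA[23]=13  'dbaccadacbdbbd'
  #24 SA[24]=23  'dbbd'
  #25 SA[25]=8  'dbcabdbaccadacbdbbd'
  #26 SA[26]=0  'dbcbabacdbcabdbaccadacbdbbd'

[4, 11, 20, 15, 6, 18, 3, 14, 5, 24, 9, 1, 25, 12, 22, 10, 17, 2, 21, 16, 7, 26, 19, 13, 23, 8, 0]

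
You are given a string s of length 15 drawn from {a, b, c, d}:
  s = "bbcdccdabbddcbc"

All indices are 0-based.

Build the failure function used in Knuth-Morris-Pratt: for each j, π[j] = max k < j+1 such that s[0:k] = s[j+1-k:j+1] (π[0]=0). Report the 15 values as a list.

[0, 1, 0, 0, 0, 0, 0, 0, 1, 2, 0, 0, 0, 1, 0]

π[0] = 0
j=1 s[j]='b': π[1]=1 (border 'b')
j=2 s[j]='c': k: 1→0; π[2]=0 (border '')
j=3 s[j]='d': π[3]=0 (border '')
j=4 s[j]='c': π[4]=0 (border '')
j=5 s[j]='c': π[5]=0 (border '')
j=6 s[j]='d': π[6]=0 (border '')
j=7 s[j]='a': π[7]=0 (border '')
j=8 s[j]='b': π[8]=1 (border 'b')
j=9 s[j]='b': π[9]=2 (border 'bb')
j=10 s[j]='d': k: 2→1→0; π[10]=0 (border '')
j=11 s[j]='d': π[11]=0 (border '')
j=12 s[j]='c': π[12]=0 (border '')
j=13 s[j]='b': π[13]=1 (border 'b')
j=14 s[j]='c': k: 1→0; π[14]=0 (border '')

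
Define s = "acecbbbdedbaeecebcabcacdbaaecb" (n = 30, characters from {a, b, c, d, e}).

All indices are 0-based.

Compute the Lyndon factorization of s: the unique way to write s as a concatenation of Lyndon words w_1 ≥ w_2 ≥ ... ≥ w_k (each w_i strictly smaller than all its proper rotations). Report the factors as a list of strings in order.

["acecbbbdedbaeecebc", "abcacdb", "aaecb"]

emit factor 1: 'acecbbbdedbaeecebc' (i=0, period=18)
emit factor 2: 'abcacdb' (i=18, period=7)
emit factor 3: 'aaecb' (i=25, period=5)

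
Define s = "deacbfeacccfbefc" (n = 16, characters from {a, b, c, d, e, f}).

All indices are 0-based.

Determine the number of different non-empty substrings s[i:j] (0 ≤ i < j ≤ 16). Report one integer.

rank→(start, suffix):
  0 → (2, 'acbfeacccfbefc')
  1 → (7, 'acccfbefc')
  2 → (12, 'befc')
  3 → (4, 'bfeacccfbefc')
  4 → (15, 'c')
  5 → (3, 'cbfeacccfbefc')
  6 → (8, 'cccfbefc')
  7 → (9, 'ccfbefc')
  8 → (10, 'cfbefc')
  9 → (0, 'deacbfeacccfbefc')
  10 → (1, 'eacbfeacccfbefc')
  11 → (6, 'eacccfbefc')
  12 → (13, 'efc')
  13 → (11, 'fbefc')
  14 → (14, 'fc')
  15 → (5, 'feacccfbefc')

SA = [2, 7, 12, 4, 15, 3, 8, 9, 10, 0, 1, 6, 13, 11, 14, 5]
rank  pair      lcp
   1  s[2:],s[7:]  2  'ac'
   2  s[7:],s[12:]  0  ''
   3  s[12:],s[4:]  1  'b'
   4  s[4:],s[15:]  0  ''
   5  s[15:],s[3:]  1  'c'
   6  s[3:],s[8:]  1  'c'
   7  s[8:],s[9:]  2  'cc'
   8  s[9:],s[10:]  1  'c'
   9  s[10:],s[0:]  0  ''
  10  s[0:],s[1:]  0  ''
  11  s[1:],s[6:]  3  'eac'
  12  s[6:],s[13:]  1  'e'
  13  s[13:],s[11:]  0  ''
  14  s[11:],s[14:]  1  'f'
  15  s[14:],s[5:]  1  'f'

n(n+1)/2 = 16·17/2 = 136
Σ LCP = 0 + 2 + 0 + 1 + 0 + 1 + 1 + 2 + 1 + 0 + 0 + 3 + 1 + 0 + 1 + 1 = 14
distinct = 136 − 14 = 122

122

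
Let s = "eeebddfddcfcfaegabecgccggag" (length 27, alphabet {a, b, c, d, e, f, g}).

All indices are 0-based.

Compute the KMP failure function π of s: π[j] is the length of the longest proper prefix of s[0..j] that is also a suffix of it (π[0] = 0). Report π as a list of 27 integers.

π[0] = 0
j=1 s[j]='e': π[1]=1 (border 'e')
j=2 s[j]='e': π[2]=2 (border 'ee')
j=3 s[j]='b': k: 2→1→0; π[3]=0 (border '')
j=4 s[j]='d': π[4]=0 (border '')
j=5 s[j]='d': π[5]=0 (border '')
j=6 s[j]='f': π[6]=0 (border '')
j=7 s[j]='d': π[7]=0 (border '')
j=8 s[j]='d': π[8]=0 (border '')
j=9 s[j]='c': π[9]=0 (border '')
j=10 s[j]='f': π[10]=0 (border '')
j=11 s[j]='c': π[11]=0 (border '')
j=12 s[j]='f': π[12]=0 (border '')
j=13 s[j]='a': π[13]=0 (border '')
j=14 s[j]='e': π[14]=1 (border 'e')
j=15 s[j]='g': k: 1→0; π[15]=0 (border '')
j=16 s[j]='a': π[16]=0 (border '')
j=17 s[j]='b': π[17]=0 (border '')
j=18 s[j]='e': π[18]=1 (border 'e')
j=19 s[j]='c': k: 1→0; π[19]=0 (border '')
j=20 s[j]='g': π[20]=0 (border '')
j=21 s[j]='c': π[21]=0 (border '')
j=22 s[j]='c': π[22]=0 (border '')
j=23 s[j]='g': π[23]=0 (border '')
j=24 s[j]='g': π[24]=0 (border '')
j=25 s[j]='a': π[25]=0 (border '')
j=26 s[j]='g': π[26]=0 (border '')

[0, 1, 2, 0, 0, 0, 0, 0, 0, 0, 0, 0, 0, 0, 1, 0, 0, 0, 1, 0, 0, 0, 0, 0, 0, 0, 0]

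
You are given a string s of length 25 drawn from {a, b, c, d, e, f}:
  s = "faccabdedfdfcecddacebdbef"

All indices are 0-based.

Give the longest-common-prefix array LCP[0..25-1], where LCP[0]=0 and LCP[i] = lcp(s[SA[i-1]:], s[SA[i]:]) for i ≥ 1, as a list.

rank | idx | suffix
   0 |   4 | abdedfdfcecddacebdbef
   1 |   1 | accabdedfdfcecddacebdbef
   2 |  17 | acebdbef
   3 |  20 | bdbef
   4 |   5 | bdedfdfcecddacebdbef
   5 |  22 | bef
   6 |   3 | cabdedfdfcecddacebdbef
   7 |   2 | ccabdedfdfcecddacebdbef
   8 |  14 | cddacebdbef
   9 |  18 | cebdbef
  10 |  12 | cecddacebdbef
  11 |  16 | dacebdbef
  12 |  21 | dbef
  13 |  15 | ddacebdbef
  14 |   6 | dedfdfcecddacebdbef
  15 |  10 | dfcecddacebdbef
  16 |   8 | dfdfcecddacebdbef
  17 |  19 | ebdbef
  18 |  13 | ecddacebdbef
  19 |   7 | edfdfcecddacebdbef
  20 |  23 | ef
  21 |  24 | f
  22 |   0 | faccabdedfdfcecddacebdbef
  23 |  11 | fcecddacebdbef
  24 |   9 | fdfcecddacebdbef

SA = [4, 1, 17, 20, 5, 22, 3, 2, 14, 18, 12, 16, 21, 15, 6, 10, 8, 19, 13, 7, 23, 24, 0, 11, 9]
i: (SA[i-1],SA[i]) lcp shared
  1: (4,1) 1 'a'
  2: (1,17) 2 'ac'
  3: (17,20) 0 ''
  4: (20,5) 2 'bd'
  5: (5,22) 1 'b'
  6: (22,3) 0 ''
  7: (3,2) 1 'c'
  8: (2,14) 1 'c'
  9: (14,18) 1 'c'
  10: (18,12) 2 'ce'
  11: (12,16) 0 ''
  12: (16,21) 1 'd'
  13: (21,15) 1 'd'
  14: (15,6) 1 'd'
  15: (6,10) 1 'd'
  16: (10,8) 2 'df'
  17: (8,19) 0 ''
  18: (19,13) 1 'e'
  19: (13,7) 1 'e'
  20: (7,23) 1 'e'
  21: (23,24) 0 ''
  22: (24,0) 1 'f'
  23: (0,11) 1 'f'
  24: (11,9) 1 'f'

[0, 1, 2, 0, 2, 1, 0, 1, 1, 1, 2, 0, 1, 1, 1, 1, 2, 0, 1, 1, 1, 0, 1, 1, 1]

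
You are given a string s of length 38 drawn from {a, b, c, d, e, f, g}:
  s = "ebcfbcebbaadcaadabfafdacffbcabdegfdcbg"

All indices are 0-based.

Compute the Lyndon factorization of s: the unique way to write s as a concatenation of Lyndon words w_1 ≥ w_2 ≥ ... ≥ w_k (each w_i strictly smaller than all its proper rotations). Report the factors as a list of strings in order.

emit factor 1: 'e' (i=0, period=1)
emit factor 2: 'bcf' (i=1, period=3)
emit factor 3: 'bce' (i=4, period=3)
emit factor 4: 'b' (i=7, period=1)
emit factor 5: 'b' (i=8, period=1)
emit factor 6: 'aadc' (i=9, period=4)
emit factor 7: 'aadabfafdacffbcabdegfdcbg' (i=13, period=25)

["e", "bcf", "bce", "b", "b", "aadc", "aadabfafdacffbcabdegfdcbg"]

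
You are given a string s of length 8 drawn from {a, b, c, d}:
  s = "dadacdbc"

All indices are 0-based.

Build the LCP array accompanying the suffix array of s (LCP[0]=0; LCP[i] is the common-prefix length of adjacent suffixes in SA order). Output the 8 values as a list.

rank→(start, suffix):
  0 → (3, 'acdbc')
  1 → (1, 'adacdbc')
  2 → (6, 'bc')
  3 → (7, 'c')
  4 → (4, 'cdbc')
  5 → (2, 'dacdbc')
  6 → (0, 'dadacdbc')
  7 → (5, 'dbc')

SA = [3, 1, 6, 7, 4, 2, 0, 5]
i: (SA[i-1],SA[i]) lcp shared
  1: (3,1) 1 'a'
  2: (1,6) 0 ''
  3: (6,7) 0 ''
  4: (7,4) 1 'c'
  5: (4,2) 0 ''
  6: (2,0) 2 'da'
  7: (0,5) 1 'd'

[0, 1, 0, 0, 1, 0, 2, 1]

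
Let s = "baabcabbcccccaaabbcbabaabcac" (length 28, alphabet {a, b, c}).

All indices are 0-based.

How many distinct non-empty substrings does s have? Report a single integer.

346

sorted suffixes:
  #0 SA[0]=13  'aaabbcbabaabcac'
  #1 SA[1]=14  'aabbcbabaabcac'
  #2 SA[2]=1  'aabcabbcccccaaabbcbabaabcac'
  #3 SA[3]=22  'aabcac'
  #4 SA[4]=20  'abaabcac'
  #5 SA[5]=15  'abbcbabaabcac'
  #6 SA[6]=5  'abbcccccaaabbcbabaabcac'
  #7 SA[7]=2  'abcabbcccccaaabbcbabaabcac'
  #8 SA[8]=23  'abcac'
  #9 SA[9]=26  'ac'
  #10 SA[10]=0  'baabcabbcccccaaabbcbabaabcac'
  #11 SA[11]=21  'baabcac'
  #12 SA[12]=19  'babaabcac'
  #13 SA[13]=16  'bbcbabaabcac'
  #14 SA[14]=6  'bbcccccaaabbcbabaabcac'
  #15 SA[15]=3  'bcabbcccccaaabbcbabaabcac'
  #16 SA[16]=24  'bcac'
  #17 SA[17]=17  'bcbabaabcac'
  #18 SA[18]=7  'bcccccaaabbcbabaabcac'
  #19 SA[19]=27  'c'
  #20 SA[20]=12  'caaabbcbabaabcac'
  #21 SA[21]=4  'cabbcccccaaabbcbabaabcac'
  #22 SA[22]=25  'cac'
  #23 SA[23]=18  'cbabaabcac'
  #24 SA[24]=11  'ccaaabbcbabaabcac'
  #25 SA[25]=10  'cccaaabbcbabaabcac'
  #26 SA[26]=9  'ccccaaabbcbabaabcac'
  #27 SA[27]=8  'cccccaaabbcbabaabcac'

SA = [13, 14, 1, 22, 20, 15, 5, 2, 23, 26, 0, 21, 19, 16, 6, 3, 24, 17, 7, 27, 12, 4, 25, 18, 11, 10, 9, 8]
rank  pair      lcp
   1  s[13:],s[14:]  2  'aa'
   2  s[14:],s[1:]  3  'aab'
   3  s[1:],s[22:]  5  'aabca'
   4  s[22:],s[20:]  1  'a'
   5  s[20:],s[15:]  2  'ab'
   6  s[15:],s[5:]  4  'abbc'
   7  s[5:],s[2:]  2  'ab'
   8  s[2:],s[23:]  4  'abca'
   9  s[23:],s[26:]  1  'a'
  10  s[26:],s[0:]  0  ''
  11  s[0:],s[21:]  6  'baabca'
  12  s[21:],s[19:]  2  'ba'
  13  s[19:],s[16:]  1  'b'
  14  s[16:],s[6:]  3  'bbc'
  15  s[6:],s[3:]  1  'b'
  16  s[3:],s[24:]  3  'bca'
  17  s[24:],s[17:]  2  'bc'
  18  s[17:],s[7:]  2  'bc'
  19  s[7:],s[27:]  0  ''
  20  s[27:],s[12:]  1  'c'
  21  s[12:],s[4:]  2  'ca'
  22  s[4:],s[25:]  2  'ca'
  23  s[25:],s[18:]  1  'c'
  24  s[18:],s[11:]  1  'c'
  25  s[11:],s[10:]  2  'cc'
  26  s[10:],s[9:]  3  'ccc'
  27  s[9:],s[8:]  4  'cccc'

n(n+1)/2 = 28·29/2 = 406
Σ LCP = 0 + 2 + 3 + 5 + 1 + 2 + 4 + 2 + 4 + 1 + 0 + 6 + 2 + 1 + 3 + 1 + 3 + 2 + 2 + 0 + 1 + 2 + 2 + 1 + 1 + 2 + 3 + 4 = 60
distinct = 406 − 60 = 346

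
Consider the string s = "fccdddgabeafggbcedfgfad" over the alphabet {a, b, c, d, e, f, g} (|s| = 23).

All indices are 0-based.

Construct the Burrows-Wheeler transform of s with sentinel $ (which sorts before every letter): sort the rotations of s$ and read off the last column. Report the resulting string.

dgfegafcbacdedbcg$dadgff

rank  rotation                  last
    0  $fccdddgabeafggbcedfgfad  d
    1  abeafggbcedfgfad$fccdddg  g
    2  ad$fccdddgabeafggbcedfgf  f
    3  afggbcedfgfad$fccdddgabe  e
    4  bcedfgfad$fccdddgabeafgg  g
    5  beafggbcedfgfad$fccdddga  a
    6  ccdddgabeafggbcedfgfad$f  f
    7  cdddgabeafggbcedfgfad$fc  c
    8  cedfgfad$fccdddgabeafggb  b
    9  d$fccdddgabeafggbcedfgfa  a
   10  dddgabeafggbcedfgfad$fcc  c
   11  ddgabeafggbcedfgfad$fccd  d
   12  dfgfad$fccdddgabeafggbce  e
   13  dgabeafggbcedfgfad$fccdd  d
   14  eafggbcedfgfad$fccdddgab  b
   15  edfgfad$fccdddgabeafggbc  c
   16  fad$fccdddgabeafggbcedfg  g
   17  fccdddgabeafggbcedfgfad$  $
   18  fgfad$fccdddgabeafggbced  d
   19  fggbcedfgfad$fccdddgabea  a
   20  gabeafggbcedfgfad$fccddd  d
   21  gbcedfgfad$fccdddgabeafg  g
   22  gfad$fccdddgabeafggbcedf  f
   23  ggbcedfgfad$fccdddgabeaf  f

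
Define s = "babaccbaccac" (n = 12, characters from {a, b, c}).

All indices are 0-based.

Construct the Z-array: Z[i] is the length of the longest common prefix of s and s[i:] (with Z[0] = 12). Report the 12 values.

Z[0]=12
i=1: outside box; Z[1]=0
i=2: outside box; Z[2]=2 grow→box=[2,4)
i=3: min(r-i=1, Z[1]=0)=0; Z[3]=0
i=4: outside box; Z[4]=0
i=5: outside box; Z[5]=0
i=6: outside box; Z[6]=2 grow→box=[6,8)
i=7: min(r-i=1, Z[1]=0)=0; Z[7]=0
i=8: outside box; Z[8]=0
i=9: outside box; Z[9]=0
i=10: outside box; Z[10]=0
i=11: outside box; Z[11]=0

[12, 0, 2, 0, 0, 0, 2, 0, 0, 0, 0, 0]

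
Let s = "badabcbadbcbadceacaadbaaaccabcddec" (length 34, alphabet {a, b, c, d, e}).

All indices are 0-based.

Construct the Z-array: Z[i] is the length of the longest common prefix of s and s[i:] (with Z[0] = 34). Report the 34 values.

Z[0]=34
i=1: fresh scan; Z[1]=0
i=2: fresh scan; Z[2]=0
i=3: fresh scan; Z[3]=0
i=4: fresh scan; Z[4]=1 extend→box=[4,5)
i=5: fresh scan; Z[5]=0
i=6: fresh scan; Z[6]=3 extend→box=[6,9)
i=7: min(r-i=2, Z[1]=0)=0; Z[7]=0
i=8: min(r-i=1, Z[2]=0)=0; Z[8]=0
i=9: fresh scan; Z[9]=1 extend→box=[9,10)
i=10: fresh scan; Z[10]=0
i=11: fresh scan; Z[11]=3 extend→box=[11,14)
i=12: min(r-i=2, Z[1]=0)=0; Z[12]=0
i=13: min(r-i=1, Z[2]=0)=0; Z[13]=0
i=14: fresh scan; Z[14]=0
i=15: fresh scan; Z[15]=0
i=16: fresh scan; Z[16]=0
i=17: fresh scan; Z[17]=0
i=18: fresh scan; Z[18]=0
i=19: fresh scan; Z[19]=0
i=20: fresh scan; Z[20]=0
i=21: fresh scan; Z[21]=2 extend→box=[21,23)
i=22: min(r-i=1, Z[1]=0)=0; Z[22]=0
i=23: fresh scan; Z[23]=0
i=24: fresh scan; Z[24]=0
i=25: fresh scan; Z[25]=0
i=26: fresh scan; Z[26]=0
i=27: fresh scan; Z[27]=0
i=28: fresh scan; Z[28]=1 extend→box=[28,29)
i=29: fresh scan; Z[29]=0
i=30: fresh scan; Z[30]=0
i=31: fresh scan; Z[31]=0
i=32: fresh scan; Z[32]=0
i=33: fresh scan; Z[33]=0

[34, 0, 0, 0, 1, 0, 3, 0, 0, 1, 0, 3, 0, 0, 0, 0, 0, 0, 0, 0, 0, 2, 0, 0, 0, 0, 0, 0, 1, 0, 0, 0, 0, 0]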